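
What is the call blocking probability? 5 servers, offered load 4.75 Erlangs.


B(N,A) = (A^N/N!) / sum(A^k/k!, k=0..N) with N=5, A=4.75 = 0.2643

0.2643


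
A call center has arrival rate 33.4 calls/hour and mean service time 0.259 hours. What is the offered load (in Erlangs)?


Offered load a = lambda * E[S] = 33.4 * 0.259 = 8.65 Erlangs

8.65 Erlangs


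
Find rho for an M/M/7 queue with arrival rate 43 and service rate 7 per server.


rho = lambda/(c*mu) = 43/(7*7) = 0.8776

0.8776


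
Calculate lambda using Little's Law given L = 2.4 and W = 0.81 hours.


lambda = L / W = 2.4 / 0.81 = 2.96 per hour

2.96 per hour


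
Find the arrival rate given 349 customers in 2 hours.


lambda = total arrivals / time = 349 / 2 = 174.5 per hour

174.5 per hour


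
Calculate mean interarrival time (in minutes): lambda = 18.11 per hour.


Mean interarrival time = 60/lambda = 60/18.11 = 3.31 minutes

3.31 minutes


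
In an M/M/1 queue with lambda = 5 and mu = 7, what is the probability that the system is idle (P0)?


P0 = 1 - rho = 1 - 5/7 = 0.2857

0.2857


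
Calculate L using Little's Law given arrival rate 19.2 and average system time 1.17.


L = lambda * W = 19.2 * 1.17 = 22.46

22.46


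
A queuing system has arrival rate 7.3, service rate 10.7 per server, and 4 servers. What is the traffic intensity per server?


rho = lambda / (c * mu) = 7.3 / (4 * 10.7) = 0.1706

0.1706


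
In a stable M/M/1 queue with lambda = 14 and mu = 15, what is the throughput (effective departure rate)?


For a stable queue (lambda < mu), throughput = lambda = 14 per hour

14 per hour


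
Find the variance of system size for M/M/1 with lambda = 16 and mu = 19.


rho = 16/19; Var(N) = rho/(1-rho)^2 = 33.78

33.78


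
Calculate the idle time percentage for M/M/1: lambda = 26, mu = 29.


Idle fraction = (1 - rho) * 100 = (1 - 26/29) * 100 = 10.3%

10.3%


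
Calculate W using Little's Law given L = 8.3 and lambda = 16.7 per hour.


W = L / lambda = 8.3 / 16.7 = 0.497 hours

0.497 hours


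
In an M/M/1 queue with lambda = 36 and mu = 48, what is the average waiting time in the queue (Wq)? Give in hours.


rho = 36/48; Wq = rho/(mu - lambda) = 0.0625 hours

0.0625 hours


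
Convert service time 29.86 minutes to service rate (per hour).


mu = 60 / avg_service_time = 60 / 29.86 = 2.01 per hour

2.01 per hour


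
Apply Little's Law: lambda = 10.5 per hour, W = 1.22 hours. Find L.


L = lambda * W = 10.5 * 1.22 = 12.81

12.81


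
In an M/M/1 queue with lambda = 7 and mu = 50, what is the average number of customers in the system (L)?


rho = 7/50; L = rho/(1-rho) = 0.16

0.16


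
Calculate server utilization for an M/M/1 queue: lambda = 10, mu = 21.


rho = lambda/mu = 10/21 = 0.4762

0.4762


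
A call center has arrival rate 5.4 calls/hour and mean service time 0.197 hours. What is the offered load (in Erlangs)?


Offered load a = lambda * E[S] = 5.4 * 0.197 = 1.06 Erlangs

1.06 Erlangs


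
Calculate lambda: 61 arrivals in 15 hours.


lambda = total arrivals / time = 61 / 15 = 4.07 per hour

4.07 per hour


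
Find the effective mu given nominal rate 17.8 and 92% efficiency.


Effective rate = mu * efficiency = 17.8 * 0.92 = 16.38 per hour

16.38 per hour


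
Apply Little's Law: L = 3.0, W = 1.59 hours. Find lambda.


lambda = L / W = 3.0 / 1.59 = 1.89 per hour

1.89 per hour


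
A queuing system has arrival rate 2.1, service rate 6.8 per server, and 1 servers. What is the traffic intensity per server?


rho = lambda / (c * mu) = 2.1 / (1 * 6.8) = 0.3088

0.3088


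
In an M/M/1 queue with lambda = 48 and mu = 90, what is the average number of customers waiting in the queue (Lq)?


rho = 48/90; Lq = rho^2/(1-rho) = 0.61

0.61


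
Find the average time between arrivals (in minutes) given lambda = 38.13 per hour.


Mean interarrival time = 60/lambda = 60/38.13 = 1.57 minutes

1.57 minutes


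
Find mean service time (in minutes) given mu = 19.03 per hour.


Mean service time = 60/mu = 60/19.03 = 3.15 minutes

3.15 minutes


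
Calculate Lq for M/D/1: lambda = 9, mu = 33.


M/D/1: Lq = rho^2 / (2*(1-rho)) where rho = 9/33; Lq = 0.05

0.05


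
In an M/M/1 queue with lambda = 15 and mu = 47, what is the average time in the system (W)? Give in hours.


W = 1/(mu - lambda) = 1/(47 - 15) = 0.0313 hours

0.0313 hours


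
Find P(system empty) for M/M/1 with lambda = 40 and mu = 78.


P0 = 1 - rho = 1 - 40/78 = 0.4872

0.4872


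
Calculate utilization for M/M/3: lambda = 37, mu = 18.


rho = lambda/(c*mu) = 37/(3*18) = 0.6852

0.6852


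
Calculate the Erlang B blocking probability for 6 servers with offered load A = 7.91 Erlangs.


B(N,A) = (A^N/N!) / sum(A^k/k!, k=0..N) with N=6, A=7.91 = 0.3848

0.3848


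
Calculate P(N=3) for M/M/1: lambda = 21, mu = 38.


rho = 21/38; P(n) = (1-rho)*rho^n = (1-21/38)*(21/38)^3 = 0.0755

0.0755


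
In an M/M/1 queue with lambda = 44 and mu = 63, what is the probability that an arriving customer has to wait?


P(wait) = rho = lambda/mu = 44/63 = 0.6984

0.6984


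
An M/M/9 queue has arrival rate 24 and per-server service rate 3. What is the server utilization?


rho = lambda/(c*mu) = 24/(9*3) = 0.8889

0.8889


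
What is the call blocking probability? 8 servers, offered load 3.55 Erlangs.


B(N,A) = (A^N/N!) / sum(A^k/k!, k=0..N) with N=8, A=3.55 = 0.0182

0.0182


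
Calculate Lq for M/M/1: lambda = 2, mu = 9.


rho = 2/9; Lq = rho^2/(1-rho) = 0.06

0.06


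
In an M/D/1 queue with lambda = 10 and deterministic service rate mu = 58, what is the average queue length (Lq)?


M/D/1: Lq = rho^2 / (2*(1-rho)) where rho = 10/58; Lq = 0.02

0.02


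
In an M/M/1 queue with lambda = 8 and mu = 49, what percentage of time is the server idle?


Idle fraction = (1 - rho) * 100 = (1 - 8/49) * 100 = 83.7%

83.7%


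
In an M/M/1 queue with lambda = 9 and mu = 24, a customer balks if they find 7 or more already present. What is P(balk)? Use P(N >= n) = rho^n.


P(N >= 7) = rho^7 = (9/24)^7 = 0.001

0.001


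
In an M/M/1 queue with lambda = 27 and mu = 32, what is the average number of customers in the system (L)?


rho = 27/32; L = rho/(1-rho) = 5.4

5.4


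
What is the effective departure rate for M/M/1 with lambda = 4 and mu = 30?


For a stable queue (lambda < mu), throughput = lambda = 4 per hour

4 per hour


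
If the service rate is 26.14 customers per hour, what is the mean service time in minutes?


Mean service time = 60/mu = 60/26.14 = 2.3 minutes

2.3 minutes


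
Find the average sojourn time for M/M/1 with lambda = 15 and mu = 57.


W = 1/(mu - lambda) = 1/(57 - 15) = 0.0238 hours

0.0238 hours


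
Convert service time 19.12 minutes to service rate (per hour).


mu = 60 / avg_service_time = 60 / 19.12 = 3.14 per hour

3.14 per hour


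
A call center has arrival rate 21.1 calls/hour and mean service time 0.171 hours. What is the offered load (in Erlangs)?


Offered load a = lambda * E[S] = 21.1 * 0.171 = 3.61 Erlangs

3.61 Erlangs


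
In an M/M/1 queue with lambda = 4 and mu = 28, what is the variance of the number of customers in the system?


rho = 4/28; Var(N) = rho/(1-rho)^2 = 0.19

0.19


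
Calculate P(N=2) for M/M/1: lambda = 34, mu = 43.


rho = 34/43; P(n) = (1-rho)*rho^n = (1-34/43)*(34/43)^2 = 0.1309

0.1309


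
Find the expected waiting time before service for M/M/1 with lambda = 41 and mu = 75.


rho = 41/75; Wq = rho/(mu - lambda) = 0.0161 hours

0.0161 hours


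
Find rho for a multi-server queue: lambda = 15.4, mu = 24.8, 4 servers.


rho = lambda / (c * mu) = 15.4 / (4 * 24.8) = 0.1552

0.1552


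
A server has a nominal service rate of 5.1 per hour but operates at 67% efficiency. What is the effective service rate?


Effective rate = mu * efficiency = 5.1 * 0.67 = 3.42 per hour

3.42 per hour


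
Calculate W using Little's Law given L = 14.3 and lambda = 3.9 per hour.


W = L / lambda = 14.3 / 3.9 = 3.6667 hours

3.6667 hours


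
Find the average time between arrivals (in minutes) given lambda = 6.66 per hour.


Mean interarrival time = 60/lambda = 60/6.66 = 9.01 minutes

9.01 minutes


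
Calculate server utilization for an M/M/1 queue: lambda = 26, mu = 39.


rho = lambda/mu = 26/39 = 0.6667

0.6667


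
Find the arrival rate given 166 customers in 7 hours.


lambda = total arrivals / time = 166 / 7 = 23.71 per hour

23.71 per hour


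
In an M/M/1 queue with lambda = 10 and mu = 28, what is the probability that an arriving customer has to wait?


P(wait) = rho = lambda/mu = 10/28 = 0.3571

0.3571


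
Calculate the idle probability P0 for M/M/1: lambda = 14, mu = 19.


P0 = 1 - rho = 1 - 14/19 = 0.2632

0.2632


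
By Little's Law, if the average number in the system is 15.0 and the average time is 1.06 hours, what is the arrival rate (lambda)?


lambda = L / W = 15.0 / 1.06 = 14.15 per hour

14.15 per hour


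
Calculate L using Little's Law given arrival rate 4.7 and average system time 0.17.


L = lambda * W = 4.7 * 0.17 = 0.8

0.8


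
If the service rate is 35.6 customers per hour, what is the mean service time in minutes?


Mean service time = 60/mu = 60/35.6 = 1.69 minutes

1.69 minutes


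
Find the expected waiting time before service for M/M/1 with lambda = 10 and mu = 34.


rho = 10/34; Wq = rho/(mu - lambda) = 0.0123 hours

0.0123 hours


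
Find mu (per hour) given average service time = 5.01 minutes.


mu = 60 / avg_service_time = 60 / 5.01 = 11.98 per hour

11.98 per hour


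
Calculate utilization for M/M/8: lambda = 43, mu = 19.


rho = lambda/(c*mu) = 43/(8*19) = 0.2829

0.2829


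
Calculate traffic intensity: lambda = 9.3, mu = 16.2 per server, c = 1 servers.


rho = lambda / (c * mu) = 9.3 / (1 * 16.2) = 0.5741

0.5741


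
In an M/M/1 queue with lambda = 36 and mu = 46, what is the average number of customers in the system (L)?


rho = 36/46; L = rho/(1-rho) = 3.6

3.6


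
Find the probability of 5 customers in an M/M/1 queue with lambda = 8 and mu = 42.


rho = 8/42; P(n) = (1-rho)*rho^n = (1-8/42)*(8/42)^5 = 0.0002

0.0002


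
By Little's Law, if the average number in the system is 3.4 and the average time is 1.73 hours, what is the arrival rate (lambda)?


lambda = L / W = 3.4 / 1.73 = 1.97 per hour

1.97 per hour


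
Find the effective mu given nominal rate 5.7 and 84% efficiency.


Effective rate = mu * efficiency = 5.7 * 0.84 = 4.79 per hour

4.79 per hour


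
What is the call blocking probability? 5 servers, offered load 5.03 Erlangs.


B(N,A) = (A^N/N!) / sum(A^k/k!, k=0..N) with N=5, A=5.03 = 0.2873

0.2873


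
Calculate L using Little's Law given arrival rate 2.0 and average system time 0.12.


L = lambda * W = 2.0 * 0.12 = 0.24

0.24


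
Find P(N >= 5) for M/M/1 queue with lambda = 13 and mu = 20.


P(N >= 5) = rho^5 = (13/20)^5 = 0.116

0.116


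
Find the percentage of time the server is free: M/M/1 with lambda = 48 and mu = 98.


Idle fraction = (1 - rho) * 100 = (1 - 48/98) * 100 = 51.0%

51.0%


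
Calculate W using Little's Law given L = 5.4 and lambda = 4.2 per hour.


W = L / lambda = 5.4 / 4.2 = 1.2857 hours

1.2857 hours


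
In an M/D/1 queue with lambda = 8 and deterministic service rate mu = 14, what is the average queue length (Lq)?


M/D/1: Lq = rho^2 / (2*(1-rho)) where rho = 8/14; Lq = 0.38

0.38


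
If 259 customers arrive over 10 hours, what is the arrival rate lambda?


lambda = total arrivals / time = 259 / 10 = 25.9 per hour

25.9 per hour


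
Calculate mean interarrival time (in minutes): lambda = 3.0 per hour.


Mean interarrival time = 60/lambda = 60/3.0 = 20.0 minutes

20.0 minutes


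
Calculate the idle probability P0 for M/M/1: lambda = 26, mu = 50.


P0 = 1 - rho = 1 - 26/50 = 0.48

0.48


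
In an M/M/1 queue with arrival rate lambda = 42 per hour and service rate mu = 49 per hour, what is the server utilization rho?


rho = lambda/mu = 42/49 = 0.8571

0.8571


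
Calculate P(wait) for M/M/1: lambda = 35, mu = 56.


P(wait) = rho = lambda/mu = 35/56 = 0.625

0.625


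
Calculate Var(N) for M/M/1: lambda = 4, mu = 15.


rho = 4/15; Var(N) = rho/(1-rho)^2 = 0.5

0.5


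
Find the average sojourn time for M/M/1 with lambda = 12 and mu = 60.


W = 1/(mu - lambda) = 1/(60 - 12) = 0.0208 hours

0.0208 hours


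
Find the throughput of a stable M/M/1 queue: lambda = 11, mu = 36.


For a stable queue (lambda < mu), throughput = lambda = 11 per hour

11 per hour


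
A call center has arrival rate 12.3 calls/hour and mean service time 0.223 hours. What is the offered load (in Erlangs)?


Offered load a = lambda * E[S] = 12.3 * 0.223 = 2.74 Erlangs

2.74 Erlangs


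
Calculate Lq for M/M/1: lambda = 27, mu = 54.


rho = 27/54; Lq = rho^2/(1-rho) = 0.5

0.5


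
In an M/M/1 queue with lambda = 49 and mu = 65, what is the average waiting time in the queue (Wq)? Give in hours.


rho = 49/65; Wq = rho/(mu - lambda) = 0.0471 hours

0.0471 hours


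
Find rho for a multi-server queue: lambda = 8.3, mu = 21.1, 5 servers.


rho = lambda / (c * mu) = 8.3 / (5 * 21.1) = 0.0787

0.0787


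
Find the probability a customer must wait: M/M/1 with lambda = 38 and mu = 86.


P(wait) = rho = lambda/mu = 38/86 = 0.4419

0.4419


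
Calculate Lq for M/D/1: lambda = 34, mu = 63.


M/D/1: Lq = rho^2 / (2*(1-rho)) where rho = 34/63; Lq = 0.32

0.32


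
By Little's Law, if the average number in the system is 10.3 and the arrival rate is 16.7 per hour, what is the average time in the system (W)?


W = L / lambda = 10.3 / 16.7 = 0.6168 hours

0.6168 hours


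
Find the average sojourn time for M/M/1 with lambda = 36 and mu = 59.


W = 1/(mu - lambda) = 1/(59 - 36) = 0.0435 hours

0.0435 hours


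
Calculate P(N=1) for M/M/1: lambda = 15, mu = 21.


rho = 15/21; P(n) = (1-rho)*rho^n = (1-15/21)*(15/21)^1 = 0.2041

0.2041


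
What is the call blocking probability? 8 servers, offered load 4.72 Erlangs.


B(N,A) = (A^N/N!) / sum(A^k/k!, k=0..N) with N=8, A=4.72 = 0.0574

0.0574


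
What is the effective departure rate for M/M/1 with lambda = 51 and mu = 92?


For a stable queue (lambda < mu), throughput = lambda = 51 per hour

51 per hour


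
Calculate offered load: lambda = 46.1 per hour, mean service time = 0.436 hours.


Offered load a = lambda * E[S] = 46.1 * 0.436 = 20.1 Erlangs

20.1 Erlangs


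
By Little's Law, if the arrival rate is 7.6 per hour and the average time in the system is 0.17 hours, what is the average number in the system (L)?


L = lambda * W = 7.6 * 0.17 = 1.29

1.29


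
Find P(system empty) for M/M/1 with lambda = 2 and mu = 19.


P0 = 1 - rho = 1 - 2/19 = 0.8947

0.8947


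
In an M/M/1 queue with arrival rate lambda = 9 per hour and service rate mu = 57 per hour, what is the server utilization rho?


rho = lambda/mu = 9/57 = 0.1579

0.1579


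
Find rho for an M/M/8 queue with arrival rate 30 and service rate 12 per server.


rho = lambda/(c*mu) = 30/(8*12) = 0.3125

0.3125


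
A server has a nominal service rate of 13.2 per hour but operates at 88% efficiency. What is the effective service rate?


Effective rate = mu * efficiency = 13.2 * 0.88 = 11.62 per hour

11.62 per hour


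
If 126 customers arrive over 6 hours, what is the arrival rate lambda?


lambda = total arrivals / time = 126 / 6 = 21.0 per hour

21.0 per hour


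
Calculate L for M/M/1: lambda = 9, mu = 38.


rho = 9/38; L = rho/(1-rho) = 0.31

0.31


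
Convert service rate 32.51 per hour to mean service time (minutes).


Mean service time = 60/mu = 60/32.51 = 1.85 minutes

1.85 minutes


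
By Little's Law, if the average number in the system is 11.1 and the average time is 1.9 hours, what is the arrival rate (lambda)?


lambda = L / W = 11.1 / 1.9 = 5.84 per hour

5.84 per hour


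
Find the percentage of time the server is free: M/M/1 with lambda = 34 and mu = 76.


Idle fraction = (1 - rho) * 100 = (1 - 34/76) * 100 = 55.3%

55.3%


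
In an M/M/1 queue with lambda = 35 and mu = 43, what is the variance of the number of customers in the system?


rho = 35/43; Var(N) = rho/(1-rho)^2 = 23.52

23.52


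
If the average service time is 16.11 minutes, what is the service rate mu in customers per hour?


mu = 60 / avg_service_time = 60 / 16.11 = 3.72 per hour

3.72 per hour


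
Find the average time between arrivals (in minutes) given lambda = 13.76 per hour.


Mean interarrival time = 60/lambda = 60/13.76 = 4.36 minutes

4.36 minutes


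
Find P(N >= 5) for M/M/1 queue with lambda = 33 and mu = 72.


P(N >= 5) = rho^5 = (33/72)^5 = 0.0202

0.0202


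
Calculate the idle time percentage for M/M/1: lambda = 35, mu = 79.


Idle fraction = (1 - rho) * 100 = (1 - 35/79) * 100 = 55.7%

55.7%


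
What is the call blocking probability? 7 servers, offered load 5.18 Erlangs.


B(N,A) = (A^N/N!) / sum(A^k/k!, k=0..N) with N=7, A=5.18 = 0.1319

0.1319


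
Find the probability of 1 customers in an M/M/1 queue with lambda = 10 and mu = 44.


rho = 10/44; P(n) = (1-rho)*rho^n = (1-10/44)*(10/44)^1 = 0.1756

0.1756


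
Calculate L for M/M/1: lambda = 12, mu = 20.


rho = 12/20; L = rho/(1-rho) = 1.5

1.5


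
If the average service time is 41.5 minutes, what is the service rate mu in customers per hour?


mu = 60 / avg_service_time = 60 / 41.5 = 1.45 per hour

1.45 per hour


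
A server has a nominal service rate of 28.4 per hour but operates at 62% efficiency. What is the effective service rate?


Effective rate = mu * efficiency = 28.4 * 0.62 = 17.61 per hour

17.61 per hour


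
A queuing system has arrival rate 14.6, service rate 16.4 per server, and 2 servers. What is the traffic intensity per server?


rho = lambda / (c * mu) = 14.6 / (2 * 16.4) = 0.4451

0.4451


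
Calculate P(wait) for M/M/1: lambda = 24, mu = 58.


P(wait) = rho = lambda/mu = 24/58 = 0.4138

0.4138


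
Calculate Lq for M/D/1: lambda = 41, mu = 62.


M/D/1: Lq = rho^2 / (2*(1-rho)) where rho = 41/62; Lq = 0.65

0.65


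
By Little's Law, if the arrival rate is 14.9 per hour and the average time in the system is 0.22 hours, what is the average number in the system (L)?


L = lambda * W = 14.9 * 0.22 = 3.28

3.28


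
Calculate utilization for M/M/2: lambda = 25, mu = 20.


rho = lambda/(c*mu) = 25/(2*20) = 0.625

0.625


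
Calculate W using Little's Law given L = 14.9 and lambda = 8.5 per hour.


W = L / lambda = 14.9 / 8.5 = 1.7529 hours

1.7529 hours


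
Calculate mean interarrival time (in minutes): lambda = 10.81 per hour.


Mean interarrival time = 60/lambda = 60/10.81 = 5.55 minutes

5.55 minutes


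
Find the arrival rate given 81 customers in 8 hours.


lambda = total arrivals / time = 81 / 8 = 10.13 per hour

10.13 per hour


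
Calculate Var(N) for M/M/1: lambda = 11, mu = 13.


rho = 11/13; Var(N) = rho/(1-rho)^2 = 35.75

35.75


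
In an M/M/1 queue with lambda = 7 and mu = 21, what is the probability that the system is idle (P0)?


P0 = 1 - rho = 1 - 7/21 = 0.6667

0.6667


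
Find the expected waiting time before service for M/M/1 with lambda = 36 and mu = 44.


rho = 36/44; Wq = rho/(mu - lambda) = 0.1023 hours

0.1023 hours


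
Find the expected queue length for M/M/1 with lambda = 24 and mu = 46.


rho = 24/46; Lq = rho^2/(1-rho) = 0.57

0.57


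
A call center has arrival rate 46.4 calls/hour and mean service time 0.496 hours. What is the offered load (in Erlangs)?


Offered load a = lambda * E[S] = 46.4 * 0.496 = 23.01 Erlangs

23.01 Erlangs


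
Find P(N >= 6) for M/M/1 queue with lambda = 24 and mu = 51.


P(N >= 6) = rho^6 = (24/51)^6 = 0.0109

0.0109


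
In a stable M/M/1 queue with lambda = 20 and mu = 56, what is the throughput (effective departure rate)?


For a stable queue (lambda < mu), throughput = lambda = 20 per hour

20 per hour


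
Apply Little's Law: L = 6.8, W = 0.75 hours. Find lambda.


lambda = L / W = 6.8 / 0.75 = 9.07 per hour

9.07 per hour


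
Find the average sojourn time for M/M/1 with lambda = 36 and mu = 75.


W = 1/(mu - lambda) = 1/(75 - 36) = 0.0256 hours

0.0256 hours


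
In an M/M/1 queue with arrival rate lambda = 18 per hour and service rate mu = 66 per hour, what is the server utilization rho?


rho = lambda/mu = 18/66 = 0.2727

0.2727


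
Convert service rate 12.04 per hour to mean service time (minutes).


Mean service time = 60/mu = 60/12.04 = 4.98 minutes

4.98 minutes


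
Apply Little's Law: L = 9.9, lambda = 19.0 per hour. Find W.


W = L / lambda = 9.9 / 19.0 = 0.5211 hours

0.5211 hours


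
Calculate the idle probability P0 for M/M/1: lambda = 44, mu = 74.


P0 = 1 - rho = 1 - 44/74 = 0.4054

0.4054


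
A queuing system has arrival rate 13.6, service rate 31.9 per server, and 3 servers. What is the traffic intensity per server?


rho = lambda / (c * mu) = 13.6 / (3 * 31.9) = 0.1421

0.1421


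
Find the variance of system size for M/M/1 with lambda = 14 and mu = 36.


rho = 14/36; Var(N) = rho/(1-rho)^2 = 1.04

1.04


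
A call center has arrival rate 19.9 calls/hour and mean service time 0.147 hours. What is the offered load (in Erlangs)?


Offered load a = lambda * E[S] = 19.9 * 0.147 = 2.93 Erlangs

2.93 Erlangs


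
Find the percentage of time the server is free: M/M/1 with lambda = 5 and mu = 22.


Idle fraction = (1 - rho) * 100 = (1 - 5/22) * 100 = 77.3%

77.3%


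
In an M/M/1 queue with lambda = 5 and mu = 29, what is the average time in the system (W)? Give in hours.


W = 1/(mu - lambda) = 1/(29 - 5) = 0.0417 hours

0.0417 hours


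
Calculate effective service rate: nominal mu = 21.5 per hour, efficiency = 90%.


Effective rate = mu * efficiency = 21.5 * 0.9 = 19.35 per hour

19.35 per hour


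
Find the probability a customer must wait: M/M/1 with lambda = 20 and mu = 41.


P(wait) = rho = lambda/mu = 20/41 = 0.4878

0.4878


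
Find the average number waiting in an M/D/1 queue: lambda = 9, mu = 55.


M/D/1: Lq = rho^2 / (2*(1-rho)) where rho = 9/55; Lq = 0.02

0.02


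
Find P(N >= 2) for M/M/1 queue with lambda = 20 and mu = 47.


P(N >= 2) = rho^2 = (20/47)^2 = 0.1811

0.1811


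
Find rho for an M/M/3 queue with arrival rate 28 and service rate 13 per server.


rho = lambda/(c*mu) = 28/(3*13) = 0.7179

0.7179


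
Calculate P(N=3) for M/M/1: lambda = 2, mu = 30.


rho = 2/30; P(n) = (1-rho)*rho^n = (1-2/30)*(2/30)^3 = 0.0003

0.0003


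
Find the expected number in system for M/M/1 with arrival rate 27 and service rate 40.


rho = 27/40; L = rho/(1-rho) = 2.08

2.08


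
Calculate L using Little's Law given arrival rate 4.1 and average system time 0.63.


L = lambda * W = 4.1 * 0.63 = 2.58

2.58


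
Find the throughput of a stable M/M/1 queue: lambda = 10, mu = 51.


For a stable queue (lambda < mu), throughput = lambda = 10 per hour

10 per hour


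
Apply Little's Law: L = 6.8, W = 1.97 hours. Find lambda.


lambda = L / W = 6.8 / 1.97 = 3.45 per hour

3.45 per hour


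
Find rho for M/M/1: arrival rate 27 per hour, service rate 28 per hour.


rho = lambda/mu = 27/28 = 0.9643

0.9643


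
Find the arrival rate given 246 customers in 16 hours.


lambda = total arrivals / time = 246 / 16 = 15.38 per hour

15.38 per hour


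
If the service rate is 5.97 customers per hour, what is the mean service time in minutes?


Mean service time = 60/mu = 60/5.97 = 10.05 minutes

10.05 minutes


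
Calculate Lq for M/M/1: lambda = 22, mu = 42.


rho = 22/42; Lq = rho^2/(1-rho) = 0.58

0.58


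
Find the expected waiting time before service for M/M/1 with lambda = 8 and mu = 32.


rho = 8/32; Wq = rho/(mu - lambda) = 0.0104 hours

0.0104 hours


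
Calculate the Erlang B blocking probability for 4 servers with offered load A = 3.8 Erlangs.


B(N,A) = (A^N/N!) / sum(A^k/k!, k=0..N) with N=4, A=3.8 = 0.291

0.291


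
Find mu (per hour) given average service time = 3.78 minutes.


mu = 60 / avg_service_time = 60 / 3.78 = 15.87 per hour

15.87 per hour


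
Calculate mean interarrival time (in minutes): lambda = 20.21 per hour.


Mean interarrival time = 60/lambda = 60/20.21 = 2.97 minutes

2.97 minutes


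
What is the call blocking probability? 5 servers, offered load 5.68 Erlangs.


B(N,A) = (A^N/N!) / sum(A^k/k!, k=0..N) with N=5, A=5.68 = 0.3375

0.3375


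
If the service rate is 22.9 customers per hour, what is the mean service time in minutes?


Mean service time = 60/mu = 60/22.9 = 2.62 minutes

2.62 minutes


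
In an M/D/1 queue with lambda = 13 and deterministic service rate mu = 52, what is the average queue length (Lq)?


M/D/1: Lq = rho^2 / (2*(1-rho)) where rho = 13/52; Lq = 0.04

0.04


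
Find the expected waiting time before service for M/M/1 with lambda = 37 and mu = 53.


rho = 37/53; Wq = rho/(mu - lambda) = 0.0436 hours

0.0436 hours


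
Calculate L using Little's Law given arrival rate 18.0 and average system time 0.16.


L = lambda * W = 18.0 * 0.16 = 2.88

2.88


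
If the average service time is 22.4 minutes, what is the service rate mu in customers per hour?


mu = 60 / avg_service_time = 60 / 22.4 = 2.68 per hour

2.68 per hour


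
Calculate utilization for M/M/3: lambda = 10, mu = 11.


rho = lambda/(c*mu) = 10/(3*11) = 0.303

0.303


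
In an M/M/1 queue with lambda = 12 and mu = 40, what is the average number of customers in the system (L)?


rho = 12/40; L = rho/(1-rho) = 0.43

0.43


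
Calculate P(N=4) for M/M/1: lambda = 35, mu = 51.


rho = 35/51; P(n) = (1-rho)*rho^n = (1-35/51)*(35/51)^4 = 0.0696

0.0696


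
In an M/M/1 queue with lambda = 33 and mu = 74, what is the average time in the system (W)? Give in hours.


W = 1/(mu - lambda) = 1/(74 - 33) = 0.0244 hours

0.0244 hours


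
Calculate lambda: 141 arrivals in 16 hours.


lambda = total arrivals / time = 141 / 16 = 8.81 per hour

8.81 per hour


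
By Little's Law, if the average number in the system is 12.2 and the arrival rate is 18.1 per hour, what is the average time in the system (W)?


W = L / lambda = 12.2 / 18.1 = 0.674 hours

0.674 hours


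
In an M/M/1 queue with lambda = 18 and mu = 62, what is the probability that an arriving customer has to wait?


P(wait) = rho = lambda/mu = 18/62 = 0.2903

0.2903


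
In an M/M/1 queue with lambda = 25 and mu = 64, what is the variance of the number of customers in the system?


rho = 25/64; Var(N) = rho/(1-rho)^2 = 1.05

1.05


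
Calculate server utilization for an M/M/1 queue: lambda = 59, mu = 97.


rho = lambda/mu = 59/97 = 0.6082

0.6082


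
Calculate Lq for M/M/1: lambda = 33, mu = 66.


rho = 33/66; Lq = rho^2/(1-rho) = 0.5

0.5


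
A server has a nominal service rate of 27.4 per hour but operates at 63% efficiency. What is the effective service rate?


Effective rate = mu * efficiency = 27.4 * 0.63 = 17.26 per hour

17.26 per hour


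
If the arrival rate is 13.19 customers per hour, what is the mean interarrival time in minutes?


Mean interarrival time = 60/lambda = 60/13.19 = 4.55 minutes

4.55 minutes


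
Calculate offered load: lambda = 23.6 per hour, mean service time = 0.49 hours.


Offered load a = lambda * E[S] = 23.6 * 0.49 = 11.56 Erlangs

11.56 Erlangs


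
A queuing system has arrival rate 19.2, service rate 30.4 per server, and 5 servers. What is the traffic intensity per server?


rho = lambda / (c * mu) = 19.2 / (5 * 30.4) = 0.1263

0.1263


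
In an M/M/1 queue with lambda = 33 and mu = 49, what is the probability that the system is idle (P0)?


P0 = 1 - rho = 1 - 33/49 = 0.3265

0.3265


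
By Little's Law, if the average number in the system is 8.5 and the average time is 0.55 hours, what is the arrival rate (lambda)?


lambda = L / W = 8.5 / 0.55 = 15.45 per hour

15.45 per hour


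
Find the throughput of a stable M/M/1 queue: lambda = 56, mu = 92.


For a stable queue (lambda < mu), throughput = lambda = 56 per hour

56 per hour


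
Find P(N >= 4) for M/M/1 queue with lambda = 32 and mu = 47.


P(N >= 4) = rho^4 = (32/47)^4 = 0.2149

0.2149


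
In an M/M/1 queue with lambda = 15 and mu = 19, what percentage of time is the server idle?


Idle fraction = (1 - rho) * 100 = (1 - 15/19) * 100 = 21.1%

21.1%


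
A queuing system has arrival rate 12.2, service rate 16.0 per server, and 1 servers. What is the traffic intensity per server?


rho = lambda / (c * mu) = 12.2 / (1 * 16.0) = 0.7625

0.7625


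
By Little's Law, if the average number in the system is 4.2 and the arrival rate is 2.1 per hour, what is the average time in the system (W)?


W = L / lambda = 4.2 / 2.1 = 2.0 hours

2.0 hours


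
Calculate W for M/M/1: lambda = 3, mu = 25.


W = 1/(mu - lambda) = 1/(25 - 3) = 0.0455 hours

0.0455 hours


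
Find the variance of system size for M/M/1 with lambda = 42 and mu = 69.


rho = 42/69; Var(N) = rho/(1-rho)^2 = 3.98

3.98


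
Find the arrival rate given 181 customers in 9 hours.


lambda = total arrivals / time = 181 / 9 = 20.11 per hour

20.11 per hour


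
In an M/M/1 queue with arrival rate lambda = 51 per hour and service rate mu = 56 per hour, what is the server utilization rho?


rho = lambda/mu = 51/56 = 0.9107

0.9107


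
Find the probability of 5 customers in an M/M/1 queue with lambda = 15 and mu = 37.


rho = 15/37; P(n) = (1-rho)*rho^n = (1-15/37)*(15/37)^5 = 0.0065

0.0065


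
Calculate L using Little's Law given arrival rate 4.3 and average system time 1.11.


L = lambda * W = 4.3 * 1.11 = 4.77

4.77


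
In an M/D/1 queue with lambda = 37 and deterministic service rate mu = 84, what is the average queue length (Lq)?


M/D/1: Lq = rho^2 / (2*(1-rho)) where rho = 37/84; Lq = 0.17

0.17


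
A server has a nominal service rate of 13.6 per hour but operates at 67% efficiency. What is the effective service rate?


Effective rate = mu * efficiency = 13.6 * 0.67 = 9.11 per hour

9.11 per hour


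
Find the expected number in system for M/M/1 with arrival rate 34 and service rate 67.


rho = 34/67; L = rho/(1-rho) = 1.03

1.03


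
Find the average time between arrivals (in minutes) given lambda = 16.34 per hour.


Mean interarrival time = 60/lambda = 60/16.34 = 3.67 minutes

3.67 minutes


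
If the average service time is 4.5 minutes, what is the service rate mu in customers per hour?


mu = 60 / avg_service_time = 60 / 4.5 = 13.33 per hour

13.33 per hour


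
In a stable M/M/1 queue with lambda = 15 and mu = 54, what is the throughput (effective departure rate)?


For a stable queue (lambda < mu), throughput = lambda = 15 per hour

15 per hour


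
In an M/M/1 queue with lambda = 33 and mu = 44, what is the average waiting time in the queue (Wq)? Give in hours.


rho = 33/44; Wq = rho/(mu - lambda) = 0.0682 hours

0.0682 hours


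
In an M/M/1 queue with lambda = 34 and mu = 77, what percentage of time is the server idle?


Idle fraction = (1 - rho) * 100 = (1 - 34/77) * 100 = 55.8%

55.8%


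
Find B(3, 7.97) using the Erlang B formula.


B(N,A) = (A^N/N!) / sum(A^k/k!, k=0..N) with N=3, A=7.97 = 0.6744

0.6744


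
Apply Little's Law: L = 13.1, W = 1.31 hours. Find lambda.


lambda = L / W = 13.1 / 1.31 = 10.0 per hour

10.0 per hour


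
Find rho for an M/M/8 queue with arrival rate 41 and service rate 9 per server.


rho = lambda/(c*mu) = 41/(8*9) = 0.5694

0.5694


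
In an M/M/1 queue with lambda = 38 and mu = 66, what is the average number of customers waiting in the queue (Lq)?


rho = 38/66; Lq = rho^2/(1-rho) = 0.78

0.78


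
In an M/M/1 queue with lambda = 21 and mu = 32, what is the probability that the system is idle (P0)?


P0 = 1 - rho = 1 - 21/32 = 0.3438

0.3438


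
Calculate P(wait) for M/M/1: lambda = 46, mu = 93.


P(wait) = rho = lambda/mu = 46/93 = 0.4946

0.4946


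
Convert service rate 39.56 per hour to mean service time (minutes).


Mean service time = 60/mu = 60/39.56 = 1.52 minutes

1.52 minutes


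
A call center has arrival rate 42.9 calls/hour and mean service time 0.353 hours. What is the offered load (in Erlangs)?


Offered load a = lambda * E[S] = 42.9 * 0.353 = 15.14 Erlangs

15.14 Erlangs


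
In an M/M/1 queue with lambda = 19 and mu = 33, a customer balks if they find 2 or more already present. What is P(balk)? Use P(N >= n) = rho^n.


P(N >= 2) = rho^2 = (19/33)^2 = 0.3315

0.3315


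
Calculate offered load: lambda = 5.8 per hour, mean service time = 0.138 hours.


Offered load a = lambda * E[S] = 5.8 * 0.138 = 0.8 Erlangs

0.8 Erlangs


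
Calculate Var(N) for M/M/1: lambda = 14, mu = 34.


rho = 14/34; Var(N) = rho/(1-rho)^2 = 1.19

1.19


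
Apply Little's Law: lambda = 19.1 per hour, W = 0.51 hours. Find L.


L = lambda * W = 19.1 * 0.51 = 9.74

9.74


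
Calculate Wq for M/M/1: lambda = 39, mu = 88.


rho = 39/88; Wq = rho/(mu - lambda) = 0.009 hours

0.009 hours


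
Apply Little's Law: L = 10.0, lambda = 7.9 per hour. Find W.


W = L / lambda = 10.0 / 7.9 = 1.2658 hours

1.2658 hours


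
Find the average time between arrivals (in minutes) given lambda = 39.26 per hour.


Mean interarrival time = 60/lambda = 60/39.26 = 1.53 minutes

1.53 minutes


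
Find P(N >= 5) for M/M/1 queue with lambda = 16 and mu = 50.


P(N >= 5) = rho^5 = (16/50)^5 = 0.0034

0.0034


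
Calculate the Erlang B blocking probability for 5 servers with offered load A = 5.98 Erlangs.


B(N,A) = (A^N/N!) / sum(A^k/k!, k=0..N) with N=5, A=5.98 = 0.359

0.359


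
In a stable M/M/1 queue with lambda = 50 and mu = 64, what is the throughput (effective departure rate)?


For a stable queue (lambda < mu), throughput = lambda = 50 per hour

50 per hour


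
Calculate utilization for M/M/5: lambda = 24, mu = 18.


rho = lambda/(c*mu) = 24/(5*18) = 0.2667

0.2667


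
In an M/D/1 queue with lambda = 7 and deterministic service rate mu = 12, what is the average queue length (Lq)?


M/D/1: Lq = rho^2 / (2*(1-rho)) where rho = 7/12; Lq = 0.41

0.41


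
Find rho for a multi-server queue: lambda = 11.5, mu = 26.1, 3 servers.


rho = lambda / (c * mu) = 11.5 / (3 * 26.1) = 0.1469

0.1469


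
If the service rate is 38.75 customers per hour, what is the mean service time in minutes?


Mean service time = 60/mu = 60/38.75 = 1.55 minutes

1.55 minutes


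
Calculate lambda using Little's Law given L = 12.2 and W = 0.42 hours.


lambda = L / W = 12.2 / 0.42 = 29.05 per hour

29.05 per hour


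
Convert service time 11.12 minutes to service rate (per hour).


mu = 60 / avg_service_time = 60 / 11.12 = 5.4 per hour

5.4 per hour


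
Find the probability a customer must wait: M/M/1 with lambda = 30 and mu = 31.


P(wait) = rho = lambda/mu = 30/31 = 0.9677

0.9677


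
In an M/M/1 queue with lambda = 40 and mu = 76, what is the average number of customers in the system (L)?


rho = 40/76; L = rho/(1-rho) = 1.11

1.11


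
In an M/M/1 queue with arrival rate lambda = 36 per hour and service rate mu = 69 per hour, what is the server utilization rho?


rho = lambda/mu = 36/69 = 0.5217

0.5217


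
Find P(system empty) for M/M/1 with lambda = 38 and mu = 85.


P0 = 1 - rho = 1 - 38/85 = 0.5529

0.5529


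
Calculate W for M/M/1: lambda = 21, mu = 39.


W = 1/(mu - lambda) = 1/(39 - 21) = 0.0556 hours

0.0556 hours


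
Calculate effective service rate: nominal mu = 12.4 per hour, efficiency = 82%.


Effective rate = mu * efficiency = 12.4 * 0.82 = 10.17 per hour

10.17 per hour


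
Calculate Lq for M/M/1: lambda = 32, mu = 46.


rho = 32/46; Lq = rho^2/(1-rho) = 1.59

1.59


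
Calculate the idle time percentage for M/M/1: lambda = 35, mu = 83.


Idle fraction = (1 - rho) * 100 = (1 - 35/83) * 100 = 57.8%

57.8%


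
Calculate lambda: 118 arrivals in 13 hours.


lambda = total arrivals / time = 118 / 13 = 9.08 per hour

9.08 per hour


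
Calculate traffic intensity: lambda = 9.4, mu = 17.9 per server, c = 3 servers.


rho = lambda / (c * mu) = 9.4 / (3 * 17.9) = 0.175

0.175


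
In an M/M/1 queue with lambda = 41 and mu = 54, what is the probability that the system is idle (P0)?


P0 = 1 - rho = 1 - 41/54 = 0.2407

0.2407


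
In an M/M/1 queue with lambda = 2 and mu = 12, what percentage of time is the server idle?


Idle fraction = (1 - rho) * 100 = (1 - 2/12) * 100 = 83.3%

83.3%


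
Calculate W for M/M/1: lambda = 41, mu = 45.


W = 1/(mu - lambda) = 1/(45 - 41) = 0.25 hours

0.25 hours


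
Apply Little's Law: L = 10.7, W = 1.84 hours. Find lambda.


lambda = L / W = 10.7 / 1.84 = 5.82 per hour

5.82 per hour


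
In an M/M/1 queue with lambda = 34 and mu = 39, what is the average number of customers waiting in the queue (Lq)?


rho = 34/39; Lq = rho^2/(1-rho) = 5.93

5.93


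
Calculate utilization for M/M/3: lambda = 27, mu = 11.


rho = lambda/(c*mu) = 27/(3*11) = 0.8182

0.8182


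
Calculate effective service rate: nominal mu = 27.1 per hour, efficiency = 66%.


Effective rate = mu * efficiency = 27.1 * 0.66 = 17.89 per hour

17.89 per hour


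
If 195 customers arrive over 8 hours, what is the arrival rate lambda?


lambda = total arrivals / time = 195 / 8 = 24.38 per hour

24.38 per hour


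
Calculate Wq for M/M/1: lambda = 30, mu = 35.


rho = 30/35; Wq = rho/(mu - lambda) = 0.1714 hours

0.1714 hours


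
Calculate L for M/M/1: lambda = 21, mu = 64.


rho = 21/64; L = rho/(1-rho) = 0.49

0.49


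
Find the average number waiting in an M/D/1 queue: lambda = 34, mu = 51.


M/D/1: Lq = rho^2 / (2*(1-rho)) where rho = 34/51; Lq = 0.67

0.67


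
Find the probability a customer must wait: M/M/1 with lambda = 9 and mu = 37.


P(wait) = rho = lambda/mu = 9/37 = 0.2432

0.2432


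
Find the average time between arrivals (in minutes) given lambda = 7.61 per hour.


Mean interarrival time = 60/lambda = 60/7.61 = 7.88 minutes

7.88 minutes


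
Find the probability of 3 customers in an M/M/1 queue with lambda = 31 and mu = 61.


rho = 31/61; P(n) = (1-rho)*rho^n = (1-31/61)*(31/61)^3 = 0.0645

0.0645


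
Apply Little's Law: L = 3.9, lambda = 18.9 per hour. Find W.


W = L / lambda = 3.9 / 18.9 = 0.2063 hours

0.2063 hours


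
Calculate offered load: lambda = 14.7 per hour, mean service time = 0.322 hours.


Offered load a = lambda * E[S] = 14.7 * 0.322 = 4.73 Erlangs

4.73 Erlangs


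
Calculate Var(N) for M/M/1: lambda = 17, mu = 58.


rho = 17/58; Var(N) = rho/(1-rho)^2 = 0.59

0.59


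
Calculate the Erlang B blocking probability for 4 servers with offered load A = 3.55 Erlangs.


B(N,A) = (A^N/N!) / sum(A^k/k!, k=0..N) with N=4, A=3.55 = 0.2655

0.2655


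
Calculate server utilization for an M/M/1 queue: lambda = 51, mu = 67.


rho = lambda/mu = 51/67 = 0.7612

0.7612
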